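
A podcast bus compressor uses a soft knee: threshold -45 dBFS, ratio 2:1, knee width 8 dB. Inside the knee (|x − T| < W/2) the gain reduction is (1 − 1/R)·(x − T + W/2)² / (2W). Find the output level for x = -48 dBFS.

-48.03125 dBFS

x − T + W/2 = -48 − (-45) + 4 = 1.
GR = (1 − 1/2) × 1² / 16 = 0.5 × 1 / 16 = 0.03125 dB.
Output = -48 − 0.03125 = -48.03125 dBFS.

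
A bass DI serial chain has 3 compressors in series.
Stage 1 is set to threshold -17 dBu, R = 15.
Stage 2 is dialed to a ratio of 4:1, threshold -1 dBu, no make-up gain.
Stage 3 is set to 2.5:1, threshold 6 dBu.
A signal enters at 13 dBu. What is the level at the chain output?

-15 dBu

Stage 1: 13 dBu is 30 dB over -17 dBu; at 15:1 that becomes 2 dB over, giving -15 dBu.
Stage 2: -15 dBu ≤ -1 dBu, so stage 2 doesn't engage; output -15 dBu.
Stage 3: -15 dBu is at or below the 6 dBu threshold — no compression; output -15 dBu.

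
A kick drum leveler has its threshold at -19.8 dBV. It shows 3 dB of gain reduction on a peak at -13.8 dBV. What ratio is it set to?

2:1

Input overshoot = -13.8 − (-19.8) = 6 dB.
Output overshoot = 6 − 3 = 3 dB.
Ratio = input overshoot / output overshoot = 6 / 3 = 2.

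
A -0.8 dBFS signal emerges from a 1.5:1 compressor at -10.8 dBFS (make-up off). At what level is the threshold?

Gain reduction = -0.8 − (-10.8) = 10 dB; output overshoot = GR / (R − 1) = 10 / 0.5 = 20 dB.
Threshold = output − output overshoot = -10.8 − 20 = -30.8 dBFS.

-30.8 dBFS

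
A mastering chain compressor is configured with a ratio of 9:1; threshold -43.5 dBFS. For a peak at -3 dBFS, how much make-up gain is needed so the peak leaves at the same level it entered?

Overshoot 40.5 dB → 40.5/9 = 4.5 dB after compression, so the compressed level is -43.5 + 4.5 = -39 dBFS.
Make-up = target − compressed = -3 − (-39) = 36 dB.

36 dB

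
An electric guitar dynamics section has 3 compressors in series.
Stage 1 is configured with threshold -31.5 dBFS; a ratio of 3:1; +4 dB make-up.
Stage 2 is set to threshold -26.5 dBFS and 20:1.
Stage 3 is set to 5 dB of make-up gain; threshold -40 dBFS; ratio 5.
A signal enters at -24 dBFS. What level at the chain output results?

Stage 1: -24 dBFS is 7.5 dB over -31.5 dBFS; at 3:1 that becomes 2.5 dB over, giving -29 dBFS; +4 dB make-up → -25 dBFS.
Stage 2: overshoot 1.5 dB → 1.5/20 = 0.075 dB → -26.425 dBFS.
Stage 3: 13.575 dB above -40 dBFS, reduced 5:1 to 2.715 dB above → -37.285 dBFS; +5 dB make-up → -32.285 dBFS.

-32.285 dBFS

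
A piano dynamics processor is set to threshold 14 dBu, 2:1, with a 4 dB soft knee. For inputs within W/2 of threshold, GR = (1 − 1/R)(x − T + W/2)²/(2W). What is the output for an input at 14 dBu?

x − T + W/2 = 14 − 14 + 2 = 2.
GR = (1 − 1/2) × 2² / 8 = 0.5 × 4 / 8 = 0.25 dB.
Output = 14 − 0.25 = 13.75 dBu.

13.75 dBu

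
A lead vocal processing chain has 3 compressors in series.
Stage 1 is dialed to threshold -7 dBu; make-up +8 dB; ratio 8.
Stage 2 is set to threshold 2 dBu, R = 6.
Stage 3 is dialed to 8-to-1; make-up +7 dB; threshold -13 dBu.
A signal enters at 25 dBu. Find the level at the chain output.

Stage 1: 25 dBu is 32 dB over -7 dBu; at 8:1 that becomes 4 dB over, giving -3 dBu; +8 dB make-up → 5 dBu.
Stage 2: overshoot 3 dB → 3/6 = 0.5 dB → 2.5 dBu.
Stage 3: 15.5 dB above -13 dBu, reduced 8:1 to 1.9375 dB above → -11.0625 dBu; +7 dB make-up → -4.0625 dBu.

-4.0625 dBu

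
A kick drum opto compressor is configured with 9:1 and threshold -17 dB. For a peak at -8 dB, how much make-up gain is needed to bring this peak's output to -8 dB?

8 dB

Without make-up, output = threshold + overshoot/9 = -17 + 1 = -16 dB.
Gap to target: 8 dB.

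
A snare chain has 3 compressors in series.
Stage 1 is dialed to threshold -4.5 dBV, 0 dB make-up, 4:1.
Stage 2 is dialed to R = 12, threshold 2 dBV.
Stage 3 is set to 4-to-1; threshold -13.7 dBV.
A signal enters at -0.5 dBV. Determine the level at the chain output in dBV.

Stage 1: -0.5 dBV is 4 dB over -4.5 dBV; at 4:1 that becomes 1 dB over, giving -3.5 dBV.
Stage 2: -3.5 dBV is at or below the 2 dBV threshold — no compression; output -3.5 dBV.
Stage 3: overshoot 10.2 dB → 10.2/4 = 2.55 dB → -11.15 dBV.

-11.15 dBV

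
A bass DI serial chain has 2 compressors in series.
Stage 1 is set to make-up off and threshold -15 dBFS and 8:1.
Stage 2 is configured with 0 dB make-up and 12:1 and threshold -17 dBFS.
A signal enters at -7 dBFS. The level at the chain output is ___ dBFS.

Stage 1: -7 dBFS is 8 dB over -15 dBFS; at 8:1 that becomes 1 dB over, giving -14 dBFS.
Stage 2: -14 dBFS is 3 dB over -17 dBFS; at 12:1 that becomes 0.25 dB over, giving -16.75 dBFS.

-16.75 dBFS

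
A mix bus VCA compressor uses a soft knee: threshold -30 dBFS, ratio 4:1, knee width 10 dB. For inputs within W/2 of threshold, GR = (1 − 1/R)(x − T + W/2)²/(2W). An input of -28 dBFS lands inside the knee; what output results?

x − T + W/2 = -28 − (-30) + 5 = 7.
GR = (1 − 1/4) × 7² / 20 = 0.75 × 49 / 20 = 1.8375 dB.
Output = -28 − 1.8375 = -29.8375 dBFS.

-29.8375 dBFS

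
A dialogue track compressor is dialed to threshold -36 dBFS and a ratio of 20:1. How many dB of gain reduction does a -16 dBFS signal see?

19 dB

Overshoot = -16 − (-36) = 20 dB.
At 20:1, output sits 20/20 = 1 dB above threshold.
GR = overshoot in − overshoot out = 20 − 1 = 19 dB.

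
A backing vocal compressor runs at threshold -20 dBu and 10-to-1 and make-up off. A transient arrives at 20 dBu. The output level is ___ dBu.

The input is 40 dB above the -20 dBu threshold.
The 40 dB excess becomes 4 dB after 10:1 reduction.
So the level is -20 + 4 = -16 dBu.

-16 dBu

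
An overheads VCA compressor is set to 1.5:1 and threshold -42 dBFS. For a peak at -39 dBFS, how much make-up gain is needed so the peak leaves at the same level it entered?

Without make-up, output = threshold + overshoot/1.5 = -42 + 2 = -40 dBFS.
Gap to target: 1 dB.

1 dB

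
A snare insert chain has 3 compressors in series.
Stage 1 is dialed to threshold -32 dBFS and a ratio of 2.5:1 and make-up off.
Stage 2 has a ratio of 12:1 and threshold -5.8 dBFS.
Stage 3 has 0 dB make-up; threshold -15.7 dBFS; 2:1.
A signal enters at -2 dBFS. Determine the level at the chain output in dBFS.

Stage 1: overshoot 30 dB → 30/2.5 = 12 dB → -20 dBFS.
Stage 2: -20 dBFS ≤ -5.8 dBFS, so stage 2 doesn't engage; output -20 dBFS.
Stage 3: -20 dBFS is at or below the -15.7 dBFS threshold — no compression; output -20 dBFS.

-20 dBFS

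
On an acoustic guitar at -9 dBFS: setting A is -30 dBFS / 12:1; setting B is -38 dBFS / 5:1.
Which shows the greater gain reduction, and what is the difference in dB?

B, by 3.95 dB

A: overshoot 21 dB → output overshoot 1.75 dB → GR 19.25 dB.
B: overshoot 29 dB → output overshoot 5.8 dB → GR 23.2 dB.
B reduces 3.95 dB more.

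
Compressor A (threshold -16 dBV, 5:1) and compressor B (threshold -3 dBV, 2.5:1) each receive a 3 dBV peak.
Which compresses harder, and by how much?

A, by 11.6 dB

A: 19 dB over, compressed to 3.8 dB over, so 15.2 dB of GR.
B: 6 dB over, compressed to 2.4 dB over, so 3.6 dB of GR.
A reduces 11.6 dB more.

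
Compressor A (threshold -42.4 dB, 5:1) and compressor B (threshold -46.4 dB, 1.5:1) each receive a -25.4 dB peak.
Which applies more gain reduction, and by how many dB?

A, by 6.6 dB

A: 17 dB over, compressed to 3.4 dB over, so 13.6 dB of GR.
B: 21 dB over, compressed to 14 dB over, so 7 dB of GR.
A applies 6.6 dB more gain reduction.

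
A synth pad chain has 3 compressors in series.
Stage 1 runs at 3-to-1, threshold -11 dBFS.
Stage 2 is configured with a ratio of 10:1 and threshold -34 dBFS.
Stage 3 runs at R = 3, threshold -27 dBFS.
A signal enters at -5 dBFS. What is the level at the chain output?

Stage 1: overshoot 6 dB → 6/3 = 2 dB → -9 dBFS.
Stage 2: overshoot 25 dB → 25/10 = 2.5 dB → -31.5 dBFS.
Stage 3: below threshold (-31.5 ≤ -27); passes unchanged; output -31.5 dBFS.

-31.5 dBFS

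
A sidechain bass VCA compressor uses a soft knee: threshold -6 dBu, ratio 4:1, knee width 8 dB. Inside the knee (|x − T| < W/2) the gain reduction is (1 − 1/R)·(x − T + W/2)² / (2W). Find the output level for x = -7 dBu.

-7.421875 dBu

x − T + W/2 = -7 − (-6) + 4 = 3.
GR = (1 − 1/4) × 3² / 16 = 0.75 × 9 / 16 = 0.421875 dB.
Output = -7 − 0.421875 = -7.421875 dBu.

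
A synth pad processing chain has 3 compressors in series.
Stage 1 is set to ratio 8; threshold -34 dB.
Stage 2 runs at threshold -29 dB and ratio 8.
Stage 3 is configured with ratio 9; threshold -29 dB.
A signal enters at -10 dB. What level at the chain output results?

Stage 1: -10 dB is 24 dB over -34 dB; at 8:1 that becomes 3 dB over, giving -31 dB.
Stage 2: -31 dB ≤ -29 dB, so stage 2 doesn't engage; output -31 dB.
Stage 3: below threshold (-31 ≤ -29); passes unchanged; output -31 dB.

-31 dB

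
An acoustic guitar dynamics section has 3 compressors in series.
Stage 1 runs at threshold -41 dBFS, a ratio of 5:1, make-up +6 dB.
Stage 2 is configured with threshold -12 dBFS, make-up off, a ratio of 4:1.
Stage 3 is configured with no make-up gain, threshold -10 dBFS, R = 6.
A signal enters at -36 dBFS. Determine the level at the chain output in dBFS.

-34 dBFS

Stage 1: overshoot 5 dB → 5/5 = 1 dB → -40 dBFS; +6 dB make-up → -34 dBFS.
Stage 2: below threshold (-34 ≤ -12); passes unchanged; output -34 dBFS.
Stage 3: below threshold (-34 ≤ -10); passes unchanged; output -34 dBFS.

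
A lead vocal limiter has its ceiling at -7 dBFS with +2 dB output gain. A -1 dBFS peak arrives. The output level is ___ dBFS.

-5 dBFS

The limiter clamps the peak to its -7 dBFS ceiling.
Output gain then adds 2 dB: -7 + 2 = -5 dBFS.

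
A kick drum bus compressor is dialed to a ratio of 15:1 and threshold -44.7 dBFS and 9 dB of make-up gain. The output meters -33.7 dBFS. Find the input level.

Before make-up, the level was -33.7 − 9 = -42.7 dBFS.
That's 2 dB above the -44.7 dBFS threshold.
Before 15:1 compression the overshoot was 2 × 15 = 30 dB, so input = -44.7 + 30 = -14.7 dBFS.

-14.7 dBFS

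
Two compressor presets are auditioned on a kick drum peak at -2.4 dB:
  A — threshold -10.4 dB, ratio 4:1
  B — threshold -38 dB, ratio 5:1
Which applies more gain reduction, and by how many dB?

B, by 22.48 dB

A: overshoot 8 dB → output overshoot 2 dB → GR 6 dB.
B: overshoot 35.6 dB → output overshoot 7.12 dB → GR 28.48 dB.
Difference: 22.48 dB in favour of B.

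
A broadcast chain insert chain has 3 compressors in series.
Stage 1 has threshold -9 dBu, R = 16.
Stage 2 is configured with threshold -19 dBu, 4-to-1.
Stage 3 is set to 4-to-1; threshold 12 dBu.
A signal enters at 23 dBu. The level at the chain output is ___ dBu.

-16 dBu

Stage 1: 23 dBu is 32 dB over -9 dBu; at 16:1 that becomes 2 dB over, giving -7 dBu.
Stage 2: 12 dB above -19 dBu, reduced 4:1 to 3 dB above → -16 dBu.
Stage 3: -16 dBu is at or below the 12 dBu threshold — no compression; output -16 dBu.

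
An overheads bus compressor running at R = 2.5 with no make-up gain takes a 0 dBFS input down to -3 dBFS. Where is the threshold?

Gain reduction = 0 − (-3) = 3 dB; output overshoot = GR / (R − 1) = 3 / 1.5 = 2 dB.
Threshold = output − output overshoot = -3 − 2 = -5 dBFS.

-5 dBFS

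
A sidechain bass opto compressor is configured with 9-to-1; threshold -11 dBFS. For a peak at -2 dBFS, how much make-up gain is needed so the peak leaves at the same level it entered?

8 dB

The peak compresses to -11 + 9/9 = -10 dBFS.
To reach -2 dBFS requires -2 − (-10) = 8 dB of make-up.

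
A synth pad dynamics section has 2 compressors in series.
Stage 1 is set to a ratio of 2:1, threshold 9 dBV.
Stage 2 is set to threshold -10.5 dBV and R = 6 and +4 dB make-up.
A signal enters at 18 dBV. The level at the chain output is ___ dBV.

-2.5 dBV

Stage 1: 9 dB above 9 dBV, reduced 2:1 to 4.5 dB above → 13.5 dBV.
Stage 2: 13.5 dBV is 24 dB over -10.5 dBV; at 6:1 that becomes 4 dB over, giving -6.5 dBV; +4 dB make-up → -2.5 dBV.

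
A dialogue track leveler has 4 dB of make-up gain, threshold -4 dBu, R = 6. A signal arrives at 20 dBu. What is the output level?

4 dBu

The input is 24 dB above the -4 dBu threshold.
6:1 compression reduces that to 24/6 = 4 dB over.
That puts the output at 0 dBu; make-up adds 4 dB, giving 4 dBu.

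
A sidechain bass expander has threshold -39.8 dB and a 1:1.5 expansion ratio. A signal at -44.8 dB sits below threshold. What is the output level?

Undershoot = (-39.8) − (-44.8) = 5 dB.
At 1:1.5, that expands to 7.5 dB under threshold.
Output = -39.8 − 7.5 = -47.3 dB.

-47.3 dB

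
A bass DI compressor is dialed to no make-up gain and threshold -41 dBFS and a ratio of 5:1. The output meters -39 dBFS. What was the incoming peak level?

-31 dBFS

The compressed level sits -39 − (-41) = 2 dB over threshold.
Undo the ratio: input overshoot = 2 × 5 = 10 dB, giving input = -31 dBFS.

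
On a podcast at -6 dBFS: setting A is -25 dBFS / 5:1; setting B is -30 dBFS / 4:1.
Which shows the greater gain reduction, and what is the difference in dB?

A: GR = 19 − 19/5 = 15.2 dB.
B: GR = 24 − 24/4 = 18 dB.
Difference: 2.8 dB in favour of B.

B, by 2.8 dB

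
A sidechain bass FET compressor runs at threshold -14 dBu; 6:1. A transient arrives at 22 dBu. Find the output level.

The input is 36 dB above the -14 dBu threshold.
6:1 compression reduces that to 36/6 = 6 dB over.
So the level is -14 + 6 = -8 dBu.

-8 dBu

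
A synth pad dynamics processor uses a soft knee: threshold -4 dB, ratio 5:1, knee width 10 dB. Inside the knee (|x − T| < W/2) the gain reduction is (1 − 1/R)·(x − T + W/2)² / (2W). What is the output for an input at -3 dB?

-4.44 dB

x − T + W/2 = -3 − (-4) + 5 = 6.
GR = (1 − 1/5) × 6² / 20 = 0.8 × 36 / 20 = 1.44 dB.
Output = -3 − 1.44 = -4.44 dB.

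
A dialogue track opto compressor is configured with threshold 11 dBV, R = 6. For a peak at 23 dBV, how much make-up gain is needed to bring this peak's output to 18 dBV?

5 dB

Without make-up, output = threshold + overshoot/6 = 11 + 2 = 13 dBV.
Gap to target: 5 dB.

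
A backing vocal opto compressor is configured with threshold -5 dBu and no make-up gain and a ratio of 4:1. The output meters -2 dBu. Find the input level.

7 dBu

The compressed level sits -2 − (-5) = 3 dB over threshold.
Undo the ratio: input overshoot = 3 × 4 = 12 dB, giving input = 7 dBu.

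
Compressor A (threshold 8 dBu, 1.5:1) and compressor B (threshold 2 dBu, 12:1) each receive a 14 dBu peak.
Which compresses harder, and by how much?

A: GR = 6 − 6/1.5 = 2 dB.
B: GR = 12 − 12/12 = 11 dB.
Difference: 9 dB in favour of B.

B, by 9 dB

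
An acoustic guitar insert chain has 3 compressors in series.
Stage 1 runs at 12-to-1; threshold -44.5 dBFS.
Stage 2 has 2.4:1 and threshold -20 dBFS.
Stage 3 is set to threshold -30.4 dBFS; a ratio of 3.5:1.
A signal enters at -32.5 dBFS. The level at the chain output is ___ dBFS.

-43.5 dBFS

Stage 1: 12 dB above -44.5 dBFS, reduced 12:1 to 1 dB above → -43.5 dBFS.
Stage 2: -43.5 dBFS ≤ -20 dBFS, so stage 2 doesn't engage; output -43.5 dBFS.
Stage 3: below threshold (-43.5 ≤ -30.4); passes unchanged; output -43.5 dBFS.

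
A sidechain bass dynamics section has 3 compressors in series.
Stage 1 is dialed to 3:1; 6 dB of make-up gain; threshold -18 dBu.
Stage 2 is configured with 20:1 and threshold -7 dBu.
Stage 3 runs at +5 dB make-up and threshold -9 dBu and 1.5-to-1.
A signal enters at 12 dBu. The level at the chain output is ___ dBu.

-2.5 dBu

Stage 1: 30 dB above -18 dBu, reduced 3:1 to 10 dB above → -8 dBu; +6 dB make-up → -2 dBu.
Stage 2: 5 dB above -7 dBu, reduced 20:1 to 0.25 dB above → -6.75 dBu.
Stage 3: 2.25 dB above -9 dBu, reduced 1.5:1 to 1.5 dB above → -7.5 dBu; +5 dB make-up → -2.5 dBu.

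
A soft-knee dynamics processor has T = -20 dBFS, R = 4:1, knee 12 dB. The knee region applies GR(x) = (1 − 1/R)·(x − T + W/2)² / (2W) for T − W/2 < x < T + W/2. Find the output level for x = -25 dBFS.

-25.03125 dBFS

x − T + W/2 = -25 − (-20) + 6 = 1.
GR = (1 − 1/4) × 1² / 24 = 0.75 × 1 / 24 = 0.03125 dB.
Output = -25 − 0.03125 = -25.03125 dBFS.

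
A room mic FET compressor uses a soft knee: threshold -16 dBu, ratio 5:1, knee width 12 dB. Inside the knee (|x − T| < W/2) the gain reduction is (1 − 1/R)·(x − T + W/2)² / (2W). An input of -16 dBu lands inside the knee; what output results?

-17.2 dBu

x − T + W/2 = -16 − (-16) + 6 = 6.
GR = (1 − 1/5) × 6² / 24 = 0.8 × 36 / 24 = 1.2 dB.
Output = -16 − 1.2 = -17.2 dBu.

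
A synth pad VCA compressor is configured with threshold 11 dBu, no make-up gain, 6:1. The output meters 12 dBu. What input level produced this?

17 dBu

The compressed level sits 12 − 11 = 1 dB over threshold.
Undo the ratio: input overshoot = 1 × 6 = 6 dB, giving input = 17 dBu.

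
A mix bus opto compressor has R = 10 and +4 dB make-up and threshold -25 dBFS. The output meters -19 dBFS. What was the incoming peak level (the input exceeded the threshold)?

Before make-up, the level was -19 − 4 = -23 dBFS.
Post-compression overshoot = -23 − (-25) = 2 dB.
Before 10:1 compression the overshoot was 2 × 10 = 20 dB, so input = -25 + 20 = -5 dBFS.

-5 dBFS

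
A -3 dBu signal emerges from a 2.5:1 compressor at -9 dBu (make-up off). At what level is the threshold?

-13 dBu

Input is 10 dB above T (since output overshoot × R = input overshoot: (-9 − T)·2.5 = -3 − T gives T = -13 dBu).
Check: -13 + (-3 − (-13))/2.5 = -13 + 4 = -9 dBu. ✓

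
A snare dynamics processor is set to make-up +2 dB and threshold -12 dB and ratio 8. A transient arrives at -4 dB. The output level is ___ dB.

-9 dB

The input is 8 dB above the -12 dB threshold.
8:1 compression reduces that to 8/8 = 1 dB over.
So the level is -12 + 1 = -11 dB; make-up adds 2 dB, giving -9 dB.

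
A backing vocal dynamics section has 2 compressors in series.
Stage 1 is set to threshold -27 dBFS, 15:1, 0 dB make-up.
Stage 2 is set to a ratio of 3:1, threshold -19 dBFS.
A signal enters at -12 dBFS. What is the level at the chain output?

-26 dBFS

Stage 1: -12 dBFS is 15 dB over -27 dBFS; at 15:1 that becomes 1 dB over, giving -26 dBFS.
Stage 2: -26 dBFS is at or below the -19 dBFS threshold — no compression; output -26 dBFS.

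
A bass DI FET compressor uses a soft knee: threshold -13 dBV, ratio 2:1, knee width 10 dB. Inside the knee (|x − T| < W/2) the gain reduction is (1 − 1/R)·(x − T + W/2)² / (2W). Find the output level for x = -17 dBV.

-17.025 dBV

x − T + W/2 = -17 − (-13) + 5 = 1.
GR = (1 − 1/2) × 1² / 20 = 0.5 × 1 / 20 = 0.025 dB.
Output = -17 − 0.025 = -17.025 dBV.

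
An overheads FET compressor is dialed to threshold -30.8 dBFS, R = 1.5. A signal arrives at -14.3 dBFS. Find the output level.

Overshoot: -14.3 − (-30.8) = 16.5 dB.
At 1.5:1 the overshoot is divided by 1.5, leaving 11 dB above threshold.
So the level is -30.8 + 11 = -19.8 dBFS.

-19.8 dBFS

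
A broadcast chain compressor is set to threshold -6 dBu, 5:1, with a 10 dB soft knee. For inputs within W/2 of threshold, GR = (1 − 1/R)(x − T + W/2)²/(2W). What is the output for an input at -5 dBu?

x − T + W/2 = -5 − (-6) + 5 = 6.
GR = (1 − 1/5) × 6² / 20 = 0.8 × 36 / 20 = 1.44 dB.
Output = -5 − 1.44 = -6.44 dBu.

-6.44 dBu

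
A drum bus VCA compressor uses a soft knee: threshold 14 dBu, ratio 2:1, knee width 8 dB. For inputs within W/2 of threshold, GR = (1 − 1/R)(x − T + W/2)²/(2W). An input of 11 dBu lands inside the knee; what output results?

10.96875 dBu

x − T + W/2 = 11 − 14 + 4 = 1.
GR = (1 − 1/2) × 1² / 16 = 0.5 × 1 / 16 = 0.03125 dB.
Output = 11 − 0.03125 = 10.96875 dBu.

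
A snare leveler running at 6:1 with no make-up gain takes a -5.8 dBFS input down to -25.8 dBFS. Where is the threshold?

-29.8 dBFS

Let T be the threshold. Output overshoot = (input overshoot)/R, so -25.8 − T = (-5.8 − T)/6.
6·(-25.8 − T) = -5.8 − T → 5·T = -154.8 − (-5.8) = -149.
T = -149/5 = -29.8 dBFS.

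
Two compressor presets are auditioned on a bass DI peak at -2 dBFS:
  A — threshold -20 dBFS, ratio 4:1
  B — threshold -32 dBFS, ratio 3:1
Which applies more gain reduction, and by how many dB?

A: GR = 18 − 18/4 = 13.5 dB.
B: GR = 30 − 30/3 = 20 dB.
Difference: 6.5 dB in favour of B.

B, by 6.5 dB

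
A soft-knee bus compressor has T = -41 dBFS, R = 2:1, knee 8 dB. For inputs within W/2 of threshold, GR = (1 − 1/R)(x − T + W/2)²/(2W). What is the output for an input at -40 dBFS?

-40.78125 dBFS

x − T + W/2 = -40 − (-41) + 4 = 5.
GR = (1 − 1/2) × 5² / 16 = 0.5 × 25 / 16 = 0.78125 dB.
Output = -40 − 0.78125 = -40.78125 dBFS.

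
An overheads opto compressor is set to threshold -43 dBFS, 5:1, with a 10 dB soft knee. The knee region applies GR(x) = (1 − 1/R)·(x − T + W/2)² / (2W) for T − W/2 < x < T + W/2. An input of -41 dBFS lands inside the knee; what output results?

-42.96 dBFS

x − T + W/2 = -41 − (-43) + 5 = 7.
GR = (1 − 1/5) × 7² / 20 = 0.8 × 49 / 20 = 1.96 dB.
Output = -41 − 1.96 = -42.96 dBFS.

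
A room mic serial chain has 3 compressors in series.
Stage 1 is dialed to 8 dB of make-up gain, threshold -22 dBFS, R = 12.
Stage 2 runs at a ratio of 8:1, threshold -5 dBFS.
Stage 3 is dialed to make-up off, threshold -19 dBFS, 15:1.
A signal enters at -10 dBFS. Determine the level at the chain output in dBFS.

Stage 1: 12 dB above -22 dBFS, reduced 12:1 to 1 dB above → -21 dBFS; +8 dB make-up → -13 dBFS.
Stage 2: below threshold (-13 ≤ -5); passes unchanged; output -13 dBFS.
Stage 3: overshoot 6 dB → 6/15 = 0.4 dB → -18.6 dBFS.

-18.6 dBFS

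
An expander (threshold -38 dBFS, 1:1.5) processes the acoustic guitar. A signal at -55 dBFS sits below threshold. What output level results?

-63.5 dBFS

Undershoot = (-38) − (-55) = 17 dB.
At 1:1.5, that expands to 25.5 dB under threshold.
Output = -38 − 25.5 = -63.5 dBFS.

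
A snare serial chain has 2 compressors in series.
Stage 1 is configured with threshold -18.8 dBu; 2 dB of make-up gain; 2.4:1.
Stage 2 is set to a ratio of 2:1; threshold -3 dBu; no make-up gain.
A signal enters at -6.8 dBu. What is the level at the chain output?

Stage 1: -6.8 dBu is 12 dB over -18.8 dBu; at 2.4:1 that becomes 5 dB over, giving -13.8 dBu; +2 dB make-up → -11.8 dBu.
Stage 2: -11.8 dBu is at or below the -3 dBu threshold — no compression; output -11.8 dBu.

-11.8 dBu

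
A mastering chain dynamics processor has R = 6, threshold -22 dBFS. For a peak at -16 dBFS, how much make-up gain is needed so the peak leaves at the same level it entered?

Without make-up, output = threshold + overshoot/6 = -22 + 1 = -21 dBFS.
Gap to target: 5 dB.

5 dB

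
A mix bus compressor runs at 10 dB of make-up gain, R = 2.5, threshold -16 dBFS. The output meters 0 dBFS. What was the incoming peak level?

Stripping the +10 dB make-up gives -10 dBFS at the gain stage.
The compressed level sits -10 − (-16) = 6 dB over threshold.
Undo the ratio: input overshoot = 6 × 2.5 = 15 dB, giving input = -1 dBFS.

-1 dBFS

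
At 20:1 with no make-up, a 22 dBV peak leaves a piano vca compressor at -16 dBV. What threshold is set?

-18 dBV

Let T be the threshold. Output overshoot = (input overshoot)/R, so -16 − T = (22 − T)/20.
20·(-16 − T) = 22 − T → 19·T = -320 − 22 = -342.
T = -342/19 = -18 dBV.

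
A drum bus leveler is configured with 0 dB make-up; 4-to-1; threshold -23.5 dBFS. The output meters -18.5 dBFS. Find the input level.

-3.5 dBFS

Post-compression overshoot = -18.5 − (-23.5) = 5 dB.
Before 4:1 compression the overshoot was 5 × 4 = 20 dB, so input = -23.5 + 20 = -3.5 dBFS.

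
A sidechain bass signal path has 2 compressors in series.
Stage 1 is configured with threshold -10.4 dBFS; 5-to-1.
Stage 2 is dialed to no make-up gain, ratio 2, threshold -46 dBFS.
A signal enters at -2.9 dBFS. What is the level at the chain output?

-27.45 dBFS

Stage 1: 7.5 dB above -10.4 dBFS, reduced 5:1 to 1.5 dB above → -8.9 dBFS.
Stage 2: overshoot 37.1 dB → 37.1/2 = 18.55 dB → -27.45 dBFS.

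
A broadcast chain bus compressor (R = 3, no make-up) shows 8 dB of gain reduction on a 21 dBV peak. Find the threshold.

9 dBV

Input is 12 dB above T (since output overshoot × R = input overshoot: (13 − T)·3 = 21 − T gives T = 9 dBV).
Check: 9 + (21 − 9)/3 = 9 + 4 = 13 dBV. ✓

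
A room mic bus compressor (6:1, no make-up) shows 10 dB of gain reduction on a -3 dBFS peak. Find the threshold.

Input is 12 dB above T (since output overshoot × R = input overshoot: (-13 − T)·6 = -3 − T gives T = -15 dBFS).
Check: -15 + (-3 − (-15))/6 = -15 + 2 = -13 dBFS. ✓

-15 dBFS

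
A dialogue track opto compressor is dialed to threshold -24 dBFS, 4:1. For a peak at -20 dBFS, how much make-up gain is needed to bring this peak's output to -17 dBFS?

6 dB

Overshoot 4 dB → 4/4 = 1 dB after compression, so the compressed level is -24 + 1 = -23 dBFS.
Make-up = target − compressed = -17 − (-23) = 6 dB.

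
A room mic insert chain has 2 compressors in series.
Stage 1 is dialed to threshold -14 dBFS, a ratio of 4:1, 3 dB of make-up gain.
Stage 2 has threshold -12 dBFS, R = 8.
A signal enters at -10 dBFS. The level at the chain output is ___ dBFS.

Stage 1: overshoot 4 dB → 4/4 = 1 dB → -13 dBFS; +3 dB make-up → -10 dBFS.
Stage 2: overshoot 2 dB → 2/8 = 0.25 dB → -11.75 dBFS.

-11.75 dBFS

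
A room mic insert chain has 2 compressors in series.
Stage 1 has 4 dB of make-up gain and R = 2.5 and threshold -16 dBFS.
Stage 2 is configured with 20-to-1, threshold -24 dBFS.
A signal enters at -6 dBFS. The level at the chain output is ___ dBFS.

Stage 1: -6 dBFS is 10 dB over -16 dBFS; at 2.5:1 that becomes 4 dB over, giving -12 dBFS; +4 dB make-up → -8 dBFS.
Stage 2: -8 dBFS is 16 dB over -24 dBFS; at 20:1 that becomes 0.8 dB over, giving -23.2 dBFS.

-23.2 dBFS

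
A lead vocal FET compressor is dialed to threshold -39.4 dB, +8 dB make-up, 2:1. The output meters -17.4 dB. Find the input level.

Before make-up, the level was -17.4 − 8 = -25.4 dB.
The compressed level sits -25.4 − (-39.4) = 14 dB over threshold.
Input overshoot = R × output overshoot = 28 dB → input = -39.4 + 28 = -11.4 dB.

-11.4 dB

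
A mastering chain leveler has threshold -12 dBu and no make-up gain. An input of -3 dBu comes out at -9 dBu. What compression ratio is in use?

Input overshoot = -3 − (-12) = 9 dB; output overshoot = -9 − (-12) = 3 dB.
Ratio = 9 / 3 = 3.

3:1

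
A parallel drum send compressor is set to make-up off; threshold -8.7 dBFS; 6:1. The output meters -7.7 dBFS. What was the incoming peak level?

-2.7 dBFS

Post-compression overshoot = -7.7 − (-8.7) = 1 dB.
Input overshoot = R × output overshoot = 6 dB → input = -8.7 + 6 = -2.7 dBFS.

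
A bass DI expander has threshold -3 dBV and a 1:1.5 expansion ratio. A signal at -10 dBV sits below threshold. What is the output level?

Undershoot = (-3) − (-10) = 7 dB.
At 1:1.5, that expands to 10.5 dB under threshold.
Output = -3 − 10.5 = -13.5 dBV.

-13.5 dBV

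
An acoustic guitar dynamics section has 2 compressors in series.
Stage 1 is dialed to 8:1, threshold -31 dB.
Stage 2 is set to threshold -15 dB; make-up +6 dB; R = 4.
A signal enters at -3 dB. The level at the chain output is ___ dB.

Stage 1: -3 dB is 28 dB over -31 dB; at 8:1 that becomes 3.5 dB over, giving -27.5 dB.
Stage 2: -27.5 dB ≤ -15 dB, so stage 2 doesn't engage; make-up brings it to -21.5 dB.

-21.5 dB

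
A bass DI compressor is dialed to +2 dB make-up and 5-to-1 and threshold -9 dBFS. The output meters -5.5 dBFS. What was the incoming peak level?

-1.5 dBFS

Remove make-up: -5.5 − 2 = -7.5 dBFS.
Post-compression overshoot = -7.5 − (-9) = 1.5 dB.
Undo the ratio: input overshoot = 1.5 × 5 = 7.5 dB, giving input = -1.5 dBFS.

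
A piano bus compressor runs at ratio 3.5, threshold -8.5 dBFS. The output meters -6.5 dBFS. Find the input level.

-1.5 dBFS

That's 2 dB above the -8.5 dBFS threshold.
Before 3.5:1 compression the overshoot was 2 × 3.5 = 7 dB, so input = -8.5 + 7 = -1.5 dBFS.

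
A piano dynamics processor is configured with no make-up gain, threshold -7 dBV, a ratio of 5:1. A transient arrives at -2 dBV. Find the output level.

-2 dBV sits 5 dB over threshold.
5:1 compression reduces that to 5/5 = 1 dB over.
That puts the output at -6 dBV.

-6 dBV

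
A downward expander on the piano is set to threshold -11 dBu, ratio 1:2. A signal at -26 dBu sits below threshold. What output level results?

-41 dBu

Undershoot = (-11) − (-26) = 15 dB.
At 1:2, that expands to 30 dB under threshold.
Output = -11 − 30 = -41 dBu.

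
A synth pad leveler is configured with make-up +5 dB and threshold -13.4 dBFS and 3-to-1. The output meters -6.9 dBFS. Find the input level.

Remove make-up: -6.9 − 5 = -11.9 dBFS.
The compressed level sits -11.9 − (-13.4) = 1.5 dB over threshold.
Input overshoot = R × output overshoot = 4.5 dB → input = -13.4 + 4.5 = -8.9 dBFS.

-8.9 dBFS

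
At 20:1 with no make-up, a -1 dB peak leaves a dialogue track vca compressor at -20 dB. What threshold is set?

-21 dB

Input is 20 dB above T (since output overshoot × R = input overshoot: (-20 − T)·20 = -1 − T gives T = -21 dB).
Check: -21 + (-1 − (-21))/20 = -21 + 1 = -20 dB. ✓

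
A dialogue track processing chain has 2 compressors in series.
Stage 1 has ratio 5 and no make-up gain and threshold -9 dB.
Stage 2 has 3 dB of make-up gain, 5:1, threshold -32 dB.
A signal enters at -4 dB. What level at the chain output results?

-24.2 dB

Stage 1: -4 dB is 5 dB over -9 dB; at 5:1 that becomes 1 dB over, giving -8 dB.
Stage 2: 24 dB above -32 dB, reduced 5:1 to 4.8 dB above → -27.2 dB; +3 dB make-up → -24.2 dB.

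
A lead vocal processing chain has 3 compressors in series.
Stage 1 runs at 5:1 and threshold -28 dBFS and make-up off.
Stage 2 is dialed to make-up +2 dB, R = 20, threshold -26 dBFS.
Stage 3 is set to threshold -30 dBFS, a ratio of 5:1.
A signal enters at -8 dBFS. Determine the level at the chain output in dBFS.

Stage 1: -8 dBFS is 20 dB over -28 dBFS; at 5:1 that becomes 4 dB over, giving -24 dBFS.
Stage 2: overshoot 2 dB → 2/20 = 0.1 dB → -25.9 dBFS; +2 dB make-up → -23.9 dBFS.
Stage 3: 6.1 dB above -30 dBFS, reduced 5:1 to 1.22 dB above → -28.78 dBFS.

-28.78 dBFS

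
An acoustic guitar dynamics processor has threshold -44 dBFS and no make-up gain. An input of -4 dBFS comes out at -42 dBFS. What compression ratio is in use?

Input overshoot = -4 − (-44) = 40 dB; output overshoot = -42 − (-44) = 2 dB.
Ratio = 40 / 2 = 20.

20:1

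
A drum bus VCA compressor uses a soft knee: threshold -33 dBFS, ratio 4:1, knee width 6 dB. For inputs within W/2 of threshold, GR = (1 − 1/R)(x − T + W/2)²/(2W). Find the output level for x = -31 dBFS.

x − T + W/2 = -31 − (-33) + 3 = 5.
GR = (1 − 1/4) × 5² / 12 = 0.75 × 25 / 12 = 1.5625 dB.
Output = -31 − 1.5625 = -32.5625 dBFS.

-32.5625 dBFS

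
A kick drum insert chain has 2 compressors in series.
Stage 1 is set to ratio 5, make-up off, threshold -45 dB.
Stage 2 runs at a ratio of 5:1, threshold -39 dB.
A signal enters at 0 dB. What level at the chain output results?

Stage 1: 45 dB above -45 dB, reduced 5:1 to 9 dB above → -36 dB.
Stage 2: 3 dB above -39 dB, reduced 5:1 to 0.6 dB above → -38.4 dB.

-38.4 dB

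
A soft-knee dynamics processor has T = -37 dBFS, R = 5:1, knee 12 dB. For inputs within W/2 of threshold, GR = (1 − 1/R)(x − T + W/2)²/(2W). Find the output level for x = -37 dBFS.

x − T + W/2 = -37 − (-37) + 6 = 6.
GR = (1 − 1/5) × 6² / 24 = 0.8 × 36 / 24 = 1.2 dB.
Output = -37 − 1.2 = -38.2 dBFS.

-38.2 dBFS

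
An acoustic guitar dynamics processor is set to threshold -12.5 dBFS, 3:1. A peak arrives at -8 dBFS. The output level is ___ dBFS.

-11 dBFS

Overshoot: -8 − (-12.5) = 4.5 dB.
The 4.5 dB excess becomes 1.5 dB after 3:1 reduction.
So the level is -12.5 + 1.5 = -11 dBFS.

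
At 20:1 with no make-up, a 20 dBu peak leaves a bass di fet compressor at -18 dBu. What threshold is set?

Input is 40 dB above T (since output overshoot × R = input overshoot: (-18 − T)·20 = 20 − T gives T = -20 dBu).
Check: -20 + (20 − (-20))/20 = -20 + 2 = -18 dBu. ✓

-20 dBu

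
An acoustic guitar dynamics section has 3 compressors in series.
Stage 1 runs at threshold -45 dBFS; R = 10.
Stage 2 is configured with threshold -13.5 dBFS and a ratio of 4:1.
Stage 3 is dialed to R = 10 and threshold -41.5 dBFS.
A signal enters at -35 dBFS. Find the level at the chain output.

-44 dBFS

Stage 1: overshoot 10 dB → 10/10 = 1 dB → -44 dBFS.
Stage 2: below threshold (-44 ≤ -13.5); passes unchanged; output -44 dBFS.
Stage 3: below threshold (-44 ≤ -41.5); passes unchanged; output -44 dBFS.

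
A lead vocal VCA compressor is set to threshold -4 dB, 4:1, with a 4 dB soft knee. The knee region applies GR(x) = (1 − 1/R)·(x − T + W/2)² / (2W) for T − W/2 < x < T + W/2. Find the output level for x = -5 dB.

x − T + W/2 = -5 − (-4) + 2 = 1.
GR = (1 − 1/4) × 1² / 8 = 0.75 × 1 / 8 = 0.09375 dB.
Output = -5 − 0.09375 = -5.09375 dB.

-5.09375 dB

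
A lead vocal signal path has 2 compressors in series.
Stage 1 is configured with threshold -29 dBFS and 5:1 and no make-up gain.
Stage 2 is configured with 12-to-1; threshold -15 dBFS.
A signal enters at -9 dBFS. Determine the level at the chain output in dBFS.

Stage 1: 20 dB above -29 dBFS, reduced 5:1 to 4 dB above → -25 dBFS.
Stage 2: -25 dBFS is at or below the -15 dBFS threshold — no compression; output -25 dBFS.

-25 dBFS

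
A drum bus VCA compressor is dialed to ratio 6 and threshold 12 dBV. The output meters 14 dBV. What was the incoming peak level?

24 dBV

Post-compression overshoot = 14 − 12 = 2 dB.
Before 6:1 compression the overshoot was 2 × 6 = 12 dB, so input = 12 + 12 = 24 dBV.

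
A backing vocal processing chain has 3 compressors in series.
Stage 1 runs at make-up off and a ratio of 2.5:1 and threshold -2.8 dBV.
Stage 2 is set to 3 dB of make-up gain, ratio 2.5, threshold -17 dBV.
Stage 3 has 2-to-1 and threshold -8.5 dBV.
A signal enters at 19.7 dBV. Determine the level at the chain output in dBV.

-6.61 dBV

Stage 1: 22.5 dB above -2.8 dBV, reduced 2.5:1 to 9 dB above → 6.2 dBV.
Stage 2: 23.2 dB above -17 dBV, reduced 2.5:1 to 9.28 dB above → -7.72 dBV; +3 dB make-up → -4.72 dBV.
Stage 3: -4.72 dBV is 3.78 dB over -8.5 dBV; at 2:1 that becomes 1.89 dB over, giving -6.61 dBV.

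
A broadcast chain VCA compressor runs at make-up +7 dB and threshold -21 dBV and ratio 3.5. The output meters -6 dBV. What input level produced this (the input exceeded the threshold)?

7 dBV

Stripping the +7 dB make-up gives -13 dBV at the gain stage.
That's 8 dB above the -21 dBV threshold.
Before 3.5:1 compression the overshoot was 8 × 3.5 = 28 dB, so input = -21 + 28 = 7 dBV.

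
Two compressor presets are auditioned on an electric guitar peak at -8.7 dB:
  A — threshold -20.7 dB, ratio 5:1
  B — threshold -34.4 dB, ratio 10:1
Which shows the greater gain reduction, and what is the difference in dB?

A: GR = 12 − 12/5 = 9.6 dB.
B: GR = 25.7 − 25.7/10 = 23.13 dB.
Difference: 13.53 dB in favour of B.

B, by 13.53 dB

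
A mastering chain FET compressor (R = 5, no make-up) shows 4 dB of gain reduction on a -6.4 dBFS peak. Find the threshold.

-11.4 dBFS

Input is 5 dB above T (since output overshoot × R = input overshoot: (-10.4 − T)·5 = -6.4 − T gives T = -11.4 dBFS).
Check: -11.4 + (-6.4 − (-11.4))/5 = -11.4 + 1 = -10.4 dBFS. ✓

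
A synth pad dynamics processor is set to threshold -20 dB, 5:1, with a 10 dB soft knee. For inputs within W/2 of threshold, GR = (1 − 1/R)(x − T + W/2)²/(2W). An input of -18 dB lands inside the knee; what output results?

-19.96 dB

x − T + W/2 = -18 − (-20) + 5 = 7.
GR = (1 − 1/5) × 7² / 20 = 0.8 × 49 / 20 = 1.96 dB.
Output = -18 − 1.96 = -19.96 dB.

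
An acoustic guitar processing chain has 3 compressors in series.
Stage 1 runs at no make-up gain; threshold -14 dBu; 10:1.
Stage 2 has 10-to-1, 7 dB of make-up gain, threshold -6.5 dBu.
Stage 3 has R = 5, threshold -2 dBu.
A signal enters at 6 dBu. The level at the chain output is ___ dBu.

-5 dBu

Stage 1: 20 dB above -14 dBu, reduced 10:1 to 2 dB above → -12 dBu.
Stage 2: below threshold (-12 ≤ -6.5); passes unchanged; make-up brings it to -5 dBu.
Stage 3: -5 dBu ≤ -2 dBu, so stage 3 doesn't engage; output -5 dBu.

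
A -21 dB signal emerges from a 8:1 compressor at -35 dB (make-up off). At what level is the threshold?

Input is 16 dB above T (since output overshoot × R = input overshoot: (-35 − T)·8 = -21 − T gives T = -37 dB).
Check: -37 + (-21 − (-37))/8 = -37 + 2 = -35 dB. ✓

-37 dB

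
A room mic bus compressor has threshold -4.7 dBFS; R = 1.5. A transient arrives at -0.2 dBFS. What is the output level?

-1.7 dBFS

-0.2 dBFS sits 4.5 dB over threshold.
The 4.5 dB excess becomes 3 dB after 1.5:1 reduction.
Output = -4.7 + 3 = -1.7 dBFS.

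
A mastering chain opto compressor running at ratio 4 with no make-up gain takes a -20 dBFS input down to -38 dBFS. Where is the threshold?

-44 dBFS

Input is 24 dB above T (since output overshoot × R = input overshoot: (-38 − T)·4 = -20 − T gives T = -44 dBFS).
Check: -44 + (-20 − (-44))/4 = -44 + 6 = -38 dBFS. ✓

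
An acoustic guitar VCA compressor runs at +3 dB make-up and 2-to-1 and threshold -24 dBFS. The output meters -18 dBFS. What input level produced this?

-18 dBFS

Remove make-up: -18 − 3 = -21 dBFS.
Post-compression overshoot = -21 − (-24) = 3 dB.
Input overshoot = R × output overshoot = 6 dB → input = -24 + 6 = -18 dBFS.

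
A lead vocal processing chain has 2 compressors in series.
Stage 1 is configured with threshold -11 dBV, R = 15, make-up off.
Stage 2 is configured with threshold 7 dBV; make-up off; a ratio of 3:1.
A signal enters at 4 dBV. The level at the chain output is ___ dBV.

-10 dBV

Stage 1: 4 dBV is 15 dB over -11 dBV; at 15:1 that becomes 1 dB over, giving -10 dBV.
Stage 2: -10 dBV ≤ 7 dBV, so stage 2 doesn't engage; output -10 dBV.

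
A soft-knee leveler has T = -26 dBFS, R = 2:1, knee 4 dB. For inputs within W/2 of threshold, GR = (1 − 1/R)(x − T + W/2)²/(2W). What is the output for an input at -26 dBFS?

-26.25 dBFS

x − T + W/2 = -26 − (-26) + 2 = 2.
GR = (1 − 1/2) × 2² / 8 = 0.5 × 4 / 8 = 0.25 dB.
Output = -26 − 0.25 = -26.25 dBFS.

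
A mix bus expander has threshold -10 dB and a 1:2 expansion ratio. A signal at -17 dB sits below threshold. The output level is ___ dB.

The input is 7 dB below the -10 dB threshold.
A 1:2 expander multiplies undershoot by 2: 7 × 2 = 14 dB below threshold.
Output = -10 − 14 = -24 dB.

-24 dB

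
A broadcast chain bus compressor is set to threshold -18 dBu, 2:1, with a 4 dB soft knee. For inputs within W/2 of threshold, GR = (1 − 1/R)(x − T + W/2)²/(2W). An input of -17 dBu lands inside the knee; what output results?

-17.5625 dBu

x − T + W/2 = -17 − (-18) + 2 = 3.
GR = (1 − 1/2) × 3² / 8 = 0.5 × 9 / 8 = 0.5625 dB.
Output = -17 − 0.5625 = -17.5625 dBu.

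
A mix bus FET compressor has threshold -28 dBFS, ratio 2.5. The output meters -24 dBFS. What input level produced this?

-18 dBFS

The compressed level sits -24 − (-28) = 4 dB over threshold.
Undo the ratio: input overshoot = 4 × 2.5 = 10 dB, giving input = -18 dBFS.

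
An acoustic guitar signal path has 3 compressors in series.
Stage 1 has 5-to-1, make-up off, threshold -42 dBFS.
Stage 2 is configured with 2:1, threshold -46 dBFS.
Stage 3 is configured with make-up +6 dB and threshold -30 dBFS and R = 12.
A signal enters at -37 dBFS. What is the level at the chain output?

Stage 1: -37 dBFS is 5 dB over -42 dBFS; at 5:1 that becomes 1 dB over, giving -41 dBFS.
Stage 2: -41 dBFS is 5 dB over -46 dBFS; at 2:1 that becomes 2.5 dB over, giving -43.5 dBFS.
Stage 3: -43.5 dBFS ≤ -30 dBFS, so stage 3 doesn't engage; make-up brings it to -37.5 dBFS.

-37.5 dBFS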